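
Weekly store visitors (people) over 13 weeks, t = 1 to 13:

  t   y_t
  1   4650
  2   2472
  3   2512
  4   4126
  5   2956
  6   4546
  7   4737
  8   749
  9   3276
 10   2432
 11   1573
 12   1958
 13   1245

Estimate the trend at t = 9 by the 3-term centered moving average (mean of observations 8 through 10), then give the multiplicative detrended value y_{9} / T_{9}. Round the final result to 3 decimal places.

1.522

Trend T_9 = (749 + 3276 + 2432) / 3 = 6457/3 = 2152.33333
Ratio to trend: 3276 / 2152.33333 = 1.522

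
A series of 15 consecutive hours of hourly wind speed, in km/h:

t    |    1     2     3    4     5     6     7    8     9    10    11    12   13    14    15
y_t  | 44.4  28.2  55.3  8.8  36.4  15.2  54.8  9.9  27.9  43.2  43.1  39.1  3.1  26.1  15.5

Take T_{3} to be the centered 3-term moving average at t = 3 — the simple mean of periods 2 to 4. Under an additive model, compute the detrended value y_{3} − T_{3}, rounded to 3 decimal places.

24.533

Trend T_3 = (28.2 + 55.3 + 8.8) / 3 = 92.3/3 = 30.76667
Detrended value: 55.3 − 30.76667 = 24.533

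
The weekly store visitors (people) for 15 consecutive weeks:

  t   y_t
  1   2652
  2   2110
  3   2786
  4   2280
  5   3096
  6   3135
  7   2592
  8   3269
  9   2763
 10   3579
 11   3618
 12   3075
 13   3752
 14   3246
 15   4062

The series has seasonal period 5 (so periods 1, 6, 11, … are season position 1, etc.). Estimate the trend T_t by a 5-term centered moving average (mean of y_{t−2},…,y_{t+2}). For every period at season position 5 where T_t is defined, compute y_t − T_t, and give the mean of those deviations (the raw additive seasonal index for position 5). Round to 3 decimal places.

318.200

Season position 5 occurs at t = 5, 10 (where T_t is defined).
t=5: T_5 = 2777.80000; y_5 − T_5 = 3096 − 2777.80000 = 318.20000
t=10: T_10 = 3260.80000; y_10 − T_10 = 3579 − 3260.80000 = 318.20000
Mean deviation: (318.20000 + 318.20000) / 2 = 318.200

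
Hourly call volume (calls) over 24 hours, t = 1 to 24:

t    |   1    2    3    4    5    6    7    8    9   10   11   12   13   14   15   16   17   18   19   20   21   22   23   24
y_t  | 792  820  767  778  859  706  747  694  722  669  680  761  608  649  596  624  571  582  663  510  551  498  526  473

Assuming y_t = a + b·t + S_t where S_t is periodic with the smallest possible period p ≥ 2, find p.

7

First differences y_{t+1} − y_t: 28, -53, 11, 81, -153, 41, -53, 28, -53, 11, 81, -153, 41, -53, 28, -53, …
The difference pattern repeats every 7 terms and not for any smaller step, so p = 7.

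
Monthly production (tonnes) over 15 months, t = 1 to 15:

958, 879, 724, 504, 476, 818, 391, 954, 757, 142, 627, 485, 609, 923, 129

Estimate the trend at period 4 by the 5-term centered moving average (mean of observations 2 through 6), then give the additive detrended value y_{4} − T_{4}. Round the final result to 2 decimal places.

Trend T_4 = (879 + 724 + 504 + 476 + 818) / 5 = 3401/5 = 680.2000
Detrended value: 504 − 680.2000 = -176.20

-176.20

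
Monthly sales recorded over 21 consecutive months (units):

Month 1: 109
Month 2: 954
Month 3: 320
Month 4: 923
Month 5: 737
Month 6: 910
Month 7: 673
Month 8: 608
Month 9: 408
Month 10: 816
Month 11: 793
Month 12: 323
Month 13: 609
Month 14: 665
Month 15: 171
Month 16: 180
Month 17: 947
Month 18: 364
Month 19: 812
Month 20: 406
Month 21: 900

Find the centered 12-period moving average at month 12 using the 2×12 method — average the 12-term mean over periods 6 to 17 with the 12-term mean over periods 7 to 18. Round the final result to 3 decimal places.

Sum over 6–17: 910 + 673 + 608 + 408 + 816 + 793 + 323 + 609 + 665 + 171 + 180 + 947 = 7103
Sum over 7–18: 673 + 608 + 408 + 816 + 793 + 323 + 609 + 665 + 171 + 180 + 947 + 364 = 6557
CMA at t=12 = (7103 + 6557) / (2·12) = 13660 / 24 = 569.167

569.167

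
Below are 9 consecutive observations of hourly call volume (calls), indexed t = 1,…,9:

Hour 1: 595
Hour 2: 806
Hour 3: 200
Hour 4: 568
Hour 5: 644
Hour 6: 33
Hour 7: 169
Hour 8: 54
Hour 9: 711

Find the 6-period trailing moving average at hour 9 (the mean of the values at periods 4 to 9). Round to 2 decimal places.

363.17

Sum of periods 4–9: 568 + 644 + 33 + 169 + 54 + 711 = 2179
Divide by 6: 2179 / 6 = 363.17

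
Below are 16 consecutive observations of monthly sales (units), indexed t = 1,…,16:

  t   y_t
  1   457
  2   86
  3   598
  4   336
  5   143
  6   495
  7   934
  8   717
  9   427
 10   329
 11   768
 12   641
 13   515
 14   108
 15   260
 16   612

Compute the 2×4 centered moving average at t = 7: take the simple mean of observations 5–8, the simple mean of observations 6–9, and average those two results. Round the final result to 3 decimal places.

Sum over 5–8: 143 + 495 + 934 + 717 = 2289
Sum over 6–9: 495 + 934 + 717 + 427 = 2573
CMA at t=7 = (2289 + 2573) / (2·4) = 4862 / 8 = 607.750

607.750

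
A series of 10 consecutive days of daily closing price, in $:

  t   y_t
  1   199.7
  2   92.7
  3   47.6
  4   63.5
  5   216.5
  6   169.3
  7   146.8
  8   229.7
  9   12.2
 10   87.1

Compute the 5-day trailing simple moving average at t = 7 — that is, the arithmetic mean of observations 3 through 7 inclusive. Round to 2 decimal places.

Sum of periods 3–7: 47.6 + 63.5 + 216.5 + 169.3 + 146.8 = 643.7
Divide by 5: 643.7 / 5 = 128.74

128.74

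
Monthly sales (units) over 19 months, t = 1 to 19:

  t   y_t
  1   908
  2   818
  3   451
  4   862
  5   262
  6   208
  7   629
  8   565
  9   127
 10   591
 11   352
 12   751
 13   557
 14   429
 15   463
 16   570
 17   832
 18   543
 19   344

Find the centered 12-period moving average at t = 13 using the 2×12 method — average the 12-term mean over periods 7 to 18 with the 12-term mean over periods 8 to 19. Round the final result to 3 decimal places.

Sum over 7–18: 629 + 565 + 127 + 591 + 352 + 751 + 557 + 429 + 463 + 570 + 832 + 543 = 6409
Sum over 8–19: 565 + 127 + 591 + 352 + 751 + 557 + 429 + 463 + 570 + 832 + 543 + 344 = 6124
CMA at t=13 = (6409 + 6124) / (2·12) = 12533 / 24 = 522.208

522.208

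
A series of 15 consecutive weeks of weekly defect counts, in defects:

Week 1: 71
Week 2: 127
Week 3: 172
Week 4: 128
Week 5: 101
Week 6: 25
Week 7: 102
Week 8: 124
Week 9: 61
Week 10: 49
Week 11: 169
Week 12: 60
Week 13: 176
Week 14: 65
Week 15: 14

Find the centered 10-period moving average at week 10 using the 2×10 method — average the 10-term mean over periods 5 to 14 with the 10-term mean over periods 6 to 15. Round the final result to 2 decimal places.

Sum over 5–14: 101 + 25 + 102 + 124 + 61 + 49 + 169 + 60 + 176 + 65 = 932
Sum over 6–15: 25 + 102 + 124 + 61 + 49 + 169 + 60 + 176 + 65 + 14 = 845
CMA at t=10 = (932 + 845) / (2·10) = 1777 / 20 = 88.85

88.85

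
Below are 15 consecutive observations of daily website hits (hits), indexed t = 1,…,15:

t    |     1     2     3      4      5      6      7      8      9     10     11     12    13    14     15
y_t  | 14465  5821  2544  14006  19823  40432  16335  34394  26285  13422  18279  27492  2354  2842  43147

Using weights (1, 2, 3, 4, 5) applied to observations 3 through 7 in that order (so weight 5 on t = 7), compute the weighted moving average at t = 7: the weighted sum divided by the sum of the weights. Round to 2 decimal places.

22228.53

Weighted sum: 1·2544 + 2·14006 + 3·19823 + 4·40432 + 5·16335 = 2544 + 28012 + 59469 + 161728 + 81675 = 333428
Weight total: 1 + 2 + 3 + 4 + 5 = 15
WMA = 333428 / 15 = 22228.53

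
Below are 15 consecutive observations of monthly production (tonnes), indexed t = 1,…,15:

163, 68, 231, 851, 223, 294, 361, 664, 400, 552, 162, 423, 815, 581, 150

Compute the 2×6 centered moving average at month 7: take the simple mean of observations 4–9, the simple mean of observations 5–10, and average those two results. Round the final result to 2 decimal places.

Sum over 4–9: 851 + 223 + 294 + 361 + 664 + 400 = 2793
Sum over 5–10: 223 + 294 + 361 + 664 + 400 + 552 = 2494
CMA at t=7 = (2793 + 2494) / (2·6) = 5287 / 12 = 440.58

440.58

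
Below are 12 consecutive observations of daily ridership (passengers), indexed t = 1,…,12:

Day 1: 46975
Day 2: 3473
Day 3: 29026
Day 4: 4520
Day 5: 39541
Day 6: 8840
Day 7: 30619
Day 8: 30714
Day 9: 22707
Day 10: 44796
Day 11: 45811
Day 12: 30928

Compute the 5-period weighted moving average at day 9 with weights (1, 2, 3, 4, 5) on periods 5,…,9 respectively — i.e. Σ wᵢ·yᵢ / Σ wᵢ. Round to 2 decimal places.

25697.93

Weighted sum: 1·39541 + 2·8840 + 3·30619 + 4·30714 + 5·22707 = 39541 + 17680 + 91857 + 122856 + 113535 = 385469
Weight total: 1 + 2 + 3 + 4 + 5 = 15
WMA = 385469 / 15 = 25697.93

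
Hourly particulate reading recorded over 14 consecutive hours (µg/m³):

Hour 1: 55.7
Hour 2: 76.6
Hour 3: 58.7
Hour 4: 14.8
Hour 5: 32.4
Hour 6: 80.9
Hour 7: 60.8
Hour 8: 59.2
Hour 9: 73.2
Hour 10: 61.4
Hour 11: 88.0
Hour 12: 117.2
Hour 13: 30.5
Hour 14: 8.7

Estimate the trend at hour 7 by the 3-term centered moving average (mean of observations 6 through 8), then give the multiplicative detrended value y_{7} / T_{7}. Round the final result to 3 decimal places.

0.908

Trend T_7 = (80.9 + 60.8 + 59.2) / 3 = 200.9/3 = 66.96667
Ratio to trend: 60.8 / 66.96667 = 0.908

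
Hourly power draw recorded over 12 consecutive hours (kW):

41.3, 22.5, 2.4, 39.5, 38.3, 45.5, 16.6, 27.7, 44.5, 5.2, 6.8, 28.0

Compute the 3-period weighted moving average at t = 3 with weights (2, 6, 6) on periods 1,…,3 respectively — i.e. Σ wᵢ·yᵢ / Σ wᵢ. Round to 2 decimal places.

16.57

Weighted sum: 2·41.3 + 6·22.5 + 6·2.4 = 82.6 + 135.0 + 14.4 = 232.0
Weight total: 2 + 6 + 6 = 14
WMA = 232.0 / 14 = 16.57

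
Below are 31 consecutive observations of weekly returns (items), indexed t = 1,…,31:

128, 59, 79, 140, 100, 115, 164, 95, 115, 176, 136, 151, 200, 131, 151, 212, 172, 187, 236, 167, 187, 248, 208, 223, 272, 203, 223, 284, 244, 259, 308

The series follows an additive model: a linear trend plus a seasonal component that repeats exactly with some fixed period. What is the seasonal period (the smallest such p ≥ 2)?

First differences y_{t+1} − y_t: -69, 20, 61, -40, 15, 49, -69, 20, 61, -40, 15, 49, -69, 20, …
The difference pattern repeats every 6 terms and not for any smaller step, so p = 6.

6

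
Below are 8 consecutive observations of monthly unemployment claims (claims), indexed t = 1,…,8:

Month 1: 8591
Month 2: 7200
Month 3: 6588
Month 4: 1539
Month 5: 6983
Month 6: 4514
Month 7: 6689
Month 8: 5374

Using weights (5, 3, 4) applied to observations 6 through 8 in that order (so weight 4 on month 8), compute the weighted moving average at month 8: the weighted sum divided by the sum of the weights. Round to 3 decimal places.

Weighted sum: 5·4514 + 3·6689 + 4·5374 = 22570 + 20067 + 21496 = 64133
Weight total: 5 + 3 + 4 = 12
WMA = 64133 / 12 = 5344.417

5344.417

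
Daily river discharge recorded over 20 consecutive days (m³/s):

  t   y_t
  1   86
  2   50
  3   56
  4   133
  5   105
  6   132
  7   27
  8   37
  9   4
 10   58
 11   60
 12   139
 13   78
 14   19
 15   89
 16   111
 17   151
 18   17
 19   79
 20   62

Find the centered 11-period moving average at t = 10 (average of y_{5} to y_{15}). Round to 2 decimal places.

Sum of periods 5–15: 105 + 132 + 27 + 37 + 4 + 58 + 60 + 139 + 78 + 19 + 89 = 748
Divide by 11: 748 / 11 = 68.00

68.00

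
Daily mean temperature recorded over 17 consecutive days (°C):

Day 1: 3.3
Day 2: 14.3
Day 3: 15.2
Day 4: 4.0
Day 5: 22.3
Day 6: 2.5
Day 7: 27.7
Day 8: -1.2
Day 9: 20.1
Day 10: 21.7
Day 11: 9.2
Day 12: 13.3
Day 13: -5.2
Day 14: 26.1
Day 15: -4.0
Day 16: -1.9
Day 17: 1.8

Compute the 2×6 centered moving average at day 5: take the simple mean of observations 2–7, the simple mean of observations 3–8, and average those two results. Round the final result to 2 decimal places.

13.04

Sum over 2–7: 14.3 + 15.2 + 4.0 + 22.3 + 2.5 + 27.7 = 86.0
Sum over 3–8: 15.2 + 4.0 + 22.3 + 2.5 + 27.7 + (-1.2) = 70.5
CMA at t=5 = (86.0 + 70.5) / (2·6) = 156.5 / 12 = 13.04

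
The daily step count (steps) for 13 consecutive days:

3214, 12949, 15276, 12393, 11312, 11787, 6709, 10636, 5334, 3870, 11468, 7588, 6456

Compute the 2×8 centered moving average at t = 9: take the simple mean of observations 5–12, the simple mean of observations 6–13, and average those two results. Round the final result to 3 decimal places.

8284.500

Sum over 5–12: 11312 + 11787 + 6709 + 10636 + 5334 + 3870 + 11468 + 7588 = 68704
Sum over 6–13: 11787 + 6709 + 10636 + 5334 + 3870 + 11468 + 7588 + 6456 = 63848
CMA at t=9 = (68704 + 63848) / (2·8) = 132552 / 16 = 8284.500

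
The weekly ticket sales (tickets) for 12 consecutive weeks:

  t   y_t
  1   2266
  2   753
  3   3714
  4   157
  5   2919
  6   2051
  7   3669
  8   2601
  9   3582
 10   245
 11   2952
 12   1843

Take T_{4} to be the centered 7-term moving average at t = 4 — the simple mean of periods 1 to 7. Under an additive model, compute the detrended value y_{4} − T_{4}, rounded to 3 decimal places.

-2061.429

Trend T_4 = (2266 + 753 + 3714 + 157 + 2919 + 2051 + 3669) / 7 = 15529/7 = 2218.42857
Detrended value: 157 − 2218.42857 = -2061.429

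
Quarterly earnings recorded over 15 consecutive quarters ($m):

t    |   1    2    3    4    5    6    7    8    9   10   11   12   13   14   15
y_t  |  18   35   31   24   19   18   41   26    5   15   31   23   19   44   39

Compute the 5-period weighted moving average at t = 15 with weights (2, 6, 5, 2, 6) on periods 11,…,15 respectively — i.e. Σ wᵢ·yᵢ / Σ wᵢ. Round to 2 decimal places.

29.38

Weighted sum: 2·31 + 6·23 + 5·19 + 2·44 + 6·39 = 62 + 138 + 95 + 88 + 234 = 617
Weight total: 2 + 6 + 5 + 2 + 6 = 21
WMA = 617 / 21 = 29.38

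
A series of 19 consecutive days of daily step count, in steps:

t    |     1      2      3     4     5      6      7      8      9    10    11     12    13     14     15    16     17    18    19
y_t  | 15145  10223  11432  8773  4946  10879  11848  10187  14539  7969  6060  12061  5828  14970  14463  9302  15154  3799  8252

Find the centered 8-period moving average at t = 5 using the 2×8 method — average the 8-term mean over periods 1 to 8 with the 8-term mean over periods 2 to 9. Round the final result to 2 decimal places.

10391.25

Sum over 1–8: 15145 + 10223 + 11432 + 8773 + 4946 + 10879 + 11848 + 10187 = 83433
Sum over 2–9: 10223 + 11432 + 8773 + 4946 + 10879 + 11848 + 10187 + 14539 = 82827
CMA at t=5 = (83433 + 82827) / (2·8) = 166260 / 16 = 10391.25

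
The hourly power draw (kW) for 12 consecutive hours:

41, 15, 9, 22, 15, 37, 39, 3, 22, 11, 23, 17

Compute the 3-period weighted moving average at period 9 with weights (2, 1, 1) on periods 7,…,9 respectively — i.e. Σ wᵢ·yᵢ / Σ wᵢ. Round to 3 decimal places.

25.750

Weighted sum: 2·39 + 1·3 + 1·22 = 78 + 3 + 22 = 103
Weight total: 2 + 1 + 1 = 4
WMA = 103 / 4 = 25.750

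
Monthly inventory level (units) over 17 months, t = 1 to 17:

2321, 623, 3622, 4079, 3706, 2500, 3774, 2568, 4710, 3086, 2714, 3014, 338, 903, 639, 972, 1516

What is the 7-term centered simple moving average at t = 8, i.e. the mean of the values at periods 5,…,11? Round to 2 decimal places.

3294.00

Sum of periods 5–11: 3706 + 2500 + 3774 + 2568 + 4710 + 3086 + 2714 = 23058
Divide by 7: 23058 / 7 = 3294.00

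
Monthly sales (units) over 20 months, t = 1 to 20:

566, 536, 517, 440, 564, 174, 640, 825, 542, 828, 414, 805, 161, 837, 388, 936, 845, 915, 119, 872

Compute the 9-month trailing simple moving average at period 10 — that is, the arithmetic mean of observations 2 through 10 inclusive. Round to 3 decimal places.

Sum of periods 2–10: 536 + 517 + 440 + 564 + 174 + 640 + 825 + 542 + 828 = 5066
Divide by 9: 5066 / 9 = 562.889

562.889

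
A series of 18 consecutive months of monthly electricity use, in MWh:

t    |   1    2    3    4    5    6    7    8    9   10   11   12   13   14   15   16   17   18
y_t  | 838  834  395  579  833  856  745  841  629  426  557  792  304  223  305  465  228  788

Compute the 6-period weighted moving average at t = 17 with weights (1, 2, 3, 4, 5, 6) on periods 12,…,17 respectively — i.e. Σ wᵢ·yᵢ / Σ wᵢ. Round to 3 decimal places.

332.476

Weighted sum: 1·792 + 2·304 + 3·223 + 4·305 + 5·465 + 6·228 = 792 + 608 + 669 + 1220 + 2325 + 1368 = 6982
Weight total: 1 + 2 + 3 + 4 + 5 + 6 = 21
WMA = 6982 / 21 = 332.476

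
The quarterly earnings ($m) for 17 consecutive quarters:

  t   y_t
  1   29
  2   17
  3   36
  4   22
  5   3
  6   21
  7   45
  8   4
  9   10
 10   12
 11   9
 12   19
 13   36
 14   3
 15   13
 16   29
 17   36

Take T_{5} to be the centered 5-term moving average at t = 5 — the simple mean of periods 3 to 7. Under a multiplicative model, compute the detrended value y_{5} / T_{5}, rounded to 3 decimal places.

Trend T_5 = (36 + 22 + 3 + 21 + 45) / 5 = 127/5 = 25.40000
Ratio to trend: 3 / 25.40000 = 0.118

0.118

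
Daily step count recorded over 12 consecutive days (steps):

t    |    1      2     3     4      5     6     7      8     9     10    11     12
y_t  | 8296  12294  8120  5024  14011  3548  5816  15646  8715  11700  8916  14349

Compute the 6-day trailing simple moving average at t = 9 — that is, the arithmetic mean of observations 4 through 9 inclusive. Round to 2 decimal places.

Sum of periods 4–9: 5024 + 14011 + 3548 + 5816 + 15646 + 8715 = 52760
Divide by 6: 52760 / 6 = 8793.33

8793.33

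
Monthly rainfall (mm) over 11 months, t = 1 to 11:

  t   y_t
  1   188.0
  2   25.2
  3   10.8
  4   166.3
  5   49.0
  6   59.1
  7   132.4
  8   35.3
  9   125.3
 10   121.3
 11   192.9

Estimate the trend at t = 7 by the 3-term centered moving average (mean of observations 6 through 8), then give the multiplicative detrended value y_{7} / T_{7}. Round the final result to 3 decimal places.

Trend T_7 = (59.1 + 132.4 + 35.3) / 3 = 226.8/3 = 75.60000
Ratio to trend: 132.4 / 75.60000 = 1.751

1.751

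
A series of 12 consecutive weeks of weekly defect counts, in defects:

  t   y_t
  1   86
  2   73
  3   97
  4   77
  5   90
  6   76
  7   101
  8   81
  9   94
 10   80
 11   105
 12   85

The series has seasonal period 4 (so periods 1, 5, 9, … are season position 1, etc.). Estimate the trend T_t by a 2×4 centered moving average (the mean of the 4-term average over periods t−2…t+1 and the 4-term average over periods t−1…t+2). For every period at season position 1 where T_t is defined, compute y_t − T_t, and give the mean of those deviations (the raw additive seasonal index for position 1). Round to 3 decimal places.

4.500

Season position 1 occurs at t = 5, 9 (where T_t is defined).
t=5: T_5 = 85.50000; y_5 − T_5 = 90 − 85.50000 = 4.50000
t=9: T_9 = 89.50000; y_9 − T_9 = 94 − 89.50000 = 4.50000
Mean deviation: (4.50000 + 4.50000) / 2 = 4.500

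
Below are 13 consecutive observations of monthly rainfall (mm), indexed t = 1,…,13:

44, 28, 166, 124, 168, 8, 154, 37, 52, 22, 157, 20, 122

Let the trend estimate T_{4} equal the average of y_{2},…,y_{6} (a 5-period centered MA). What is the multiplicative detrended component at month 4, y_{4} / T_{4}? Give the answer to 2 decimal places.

1.26

Trend T_4 = (28 + 166 + 124 + 168 + 8) / 5 = 494/5 = 98.8000
Ratio to trend: 124 / 98.8000 = 1.26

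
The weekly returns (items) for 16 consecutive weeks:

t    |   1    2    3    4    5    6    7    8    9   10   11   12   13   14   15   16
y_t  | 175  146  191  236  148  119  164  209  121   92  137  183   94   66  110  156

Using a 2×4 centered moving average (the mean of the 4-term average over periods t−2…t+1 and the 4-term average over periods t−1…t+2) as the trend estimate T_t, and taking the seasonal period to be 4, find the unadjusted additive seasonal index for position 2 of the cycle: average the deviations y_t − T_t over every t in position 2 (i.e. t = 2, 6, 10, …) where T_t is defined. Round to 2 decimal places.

Season position 2 occurs at t = 6, 10, 14 (where T_t is defined).
t=6: T_6 = 163.3750; y_6 − T_6 = 119 − 163.3750 = -44.3750
t=10: T_10 = 136.5000; y_10 − T_10 = 92 − 136.5000 = -44.5000
t=14: T_14 = 109.8750; y_14 − T_14 = 66 − 109.8750 = -43.8750
Mean deviation: (-44.3750 + -44.5000 + -43.8750) / 3 = -44.25

-44.25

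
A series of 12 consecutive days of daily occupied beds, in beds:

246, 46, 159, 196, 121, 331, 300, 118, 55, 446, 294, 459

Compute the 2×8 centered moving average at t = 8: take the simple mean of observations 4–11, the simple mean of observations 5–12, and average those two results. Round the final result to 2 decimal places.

Sum over 4–11: 196 + 121 + 331 + 300 + 118 + 55 + 446 + 294 = 1861
Sum over 5–12: 121 + 331 + 300 + 118 + 55 + 446 + 294 + 459 = 2124
CMA at t=8 = (1861 + 2124) / (2·8) = 3985 / 16 = 249.06

249.06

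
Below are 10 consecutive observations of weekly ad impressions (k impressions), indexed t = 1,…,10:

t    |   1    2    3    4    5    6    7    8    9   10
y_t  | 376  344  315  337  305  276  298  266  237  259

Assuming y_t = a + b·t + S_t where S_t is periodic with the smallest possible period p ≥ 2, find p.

First differences y_{t+1} − y_t: -32, -29, 22, -32, -29, 22, -32, -29, …
The difference pattern repeats every 3 terms and not for any smaller step, so p = 3.

3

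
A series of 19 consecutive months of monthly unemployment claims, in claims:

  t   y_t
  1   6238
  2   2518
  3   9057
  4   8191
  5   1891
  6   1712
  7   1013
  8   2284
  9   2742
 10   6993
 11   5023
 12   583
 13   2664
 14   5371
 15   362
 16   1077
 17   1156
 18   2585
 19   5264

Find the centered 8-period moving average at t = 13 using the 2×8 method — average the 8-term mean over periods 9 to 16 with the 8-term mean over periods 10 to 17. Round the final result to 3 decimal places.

3002.750

Sum over 9–16: 2742 + 6993 + 5023 + 583 + 2664 + 5371 + 362 + 1077 = 24815
Sum over 10–17: 6993 + 5023 + 583 + 2664 + 5371 + 362 + 1077 + 1156 = 23229
CMA at t=13 = (24815 + 23229) / (2·8) = 48044 / 16 = 3002.750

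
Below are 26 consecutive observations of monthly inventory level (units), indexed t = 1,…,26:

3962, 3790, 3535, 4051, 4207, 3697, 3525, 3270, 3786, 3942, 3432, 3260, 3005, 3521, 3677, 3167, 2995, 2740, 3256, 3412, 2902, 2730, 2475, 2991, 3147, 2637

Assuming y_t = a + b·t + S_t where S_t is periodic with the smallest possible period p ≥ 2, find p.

First differences y_{t+1} − y_t: -172, -255, 516, 156, -510, -172, -255, 516, 156, -510, -172, -255, …
The difference pattern repeats every 5 terms and not for any smaller step, so p = 5.

5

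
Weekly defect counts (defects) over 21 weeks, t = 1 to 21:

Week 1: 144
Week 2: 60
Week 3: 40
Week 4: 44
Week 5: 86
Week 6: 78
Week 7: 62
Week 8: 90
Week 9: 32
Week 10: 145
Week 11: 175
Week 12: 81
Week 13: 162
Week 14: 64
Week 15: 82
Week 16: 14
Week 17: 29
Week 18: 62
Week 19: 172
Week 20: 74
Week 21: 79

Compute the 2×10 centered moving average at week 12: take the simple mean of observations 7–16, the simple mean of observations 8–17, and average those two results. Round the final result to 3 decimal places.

89.050

Sum over 7–16: 62 + 90 + 32 + 145 + 175 + 81 + 162 + 64 + 82 + 14 = 907
Sum over 8–17: 90 + 32 + 145 + 175 + 81 + 162 + 64 + 82 + 14 + 29 = 874
CMA at t=12 = (907 + 874) / (2·10) = 1781 / 20 = 89.050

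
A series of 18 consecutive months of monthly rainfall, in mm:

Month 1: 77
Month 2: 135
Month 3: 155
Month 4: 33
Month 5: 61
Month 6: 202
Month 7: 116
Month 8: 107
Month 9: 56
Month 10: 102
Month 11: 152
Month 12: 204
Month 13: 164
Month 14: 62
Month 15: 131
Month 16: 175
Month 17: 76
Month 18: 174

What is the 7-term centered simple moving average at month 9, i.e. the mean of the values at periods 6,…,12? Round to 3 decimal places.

Sum of periods 6–12: 202 + 116 + 107 + 56 + 102 + 152 + 204 = 939
Divide by 7: 939 / 7 = 134.143

134.143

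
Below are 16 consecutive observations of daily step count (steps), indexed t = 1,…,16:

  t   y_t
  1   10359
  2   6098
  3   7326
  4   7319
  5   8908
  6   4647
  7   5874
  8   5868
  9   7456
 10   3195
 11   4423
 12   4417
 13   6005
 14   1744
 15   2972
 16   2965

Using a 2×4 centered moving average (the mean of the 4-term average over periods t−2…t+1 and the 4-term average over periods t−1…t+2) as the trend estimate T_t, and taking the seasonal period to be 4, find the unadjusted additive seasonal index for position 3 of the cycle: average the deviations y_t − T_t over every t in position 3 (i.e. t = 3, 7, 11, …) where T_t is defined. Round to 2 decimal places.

-268.42

Season position 3 occurs at t = 3, 7, 11 (where T_t is defined).
t=3: T_3 = 7594.1250; y_3 − T_3 = 7326 − 7594.1250 = -268.1250
t=7: T_7 = 6142.7500; y_7 − T_7 = 5874 − 6142.7500 = -268.7500
t=11: T_11 = 4691.3750; y_11 − T_11 = 4423 − 4691.3750 = -268.3750
Mean deviation: (-268.1250 + -268.7500 + -268.3750) / 3 = -268.42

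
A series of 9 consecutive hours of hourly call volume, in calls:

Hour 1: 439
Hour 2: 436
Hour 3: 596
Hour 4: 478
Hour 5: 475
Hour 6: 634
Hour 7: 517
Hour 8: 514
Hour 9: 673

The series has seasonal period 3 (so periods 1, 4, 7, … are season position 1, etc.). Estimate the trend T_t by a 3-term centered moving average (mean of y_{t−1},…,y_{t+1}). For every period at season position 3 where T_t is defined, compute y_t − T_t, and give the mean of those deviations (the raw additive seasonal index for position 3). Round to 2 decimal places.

Season position 3 occurs at t = 3, 6 (where T_t is defined).
t=3: T_3 = 503.3333; y_3 − T_3 = 596 − 503.3333 = 92.6667
t=6: T_6 = 542.0000; y_6 − T_6 = 634 − 542.0000 = 92.0000
Mean deviation: (92.6667 + 92.0000) / 2 = 92.33

92.33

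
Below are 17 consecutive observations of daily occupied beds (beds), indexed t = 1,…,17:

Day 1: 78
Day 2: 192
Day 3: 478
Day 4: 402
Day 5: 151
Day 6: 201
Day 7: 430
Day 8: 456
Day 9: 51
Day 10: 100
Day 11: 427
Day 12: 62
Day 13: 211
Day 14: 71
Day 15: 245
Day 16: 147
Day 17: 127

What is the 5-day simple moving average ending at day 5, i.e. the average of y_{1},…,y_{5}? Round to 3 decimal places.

260.200

Sum of periods 1–5: 78 + 192 + 478 + 402 + 151 = 1301
Divide by 5: 1301 / 5 = 260.200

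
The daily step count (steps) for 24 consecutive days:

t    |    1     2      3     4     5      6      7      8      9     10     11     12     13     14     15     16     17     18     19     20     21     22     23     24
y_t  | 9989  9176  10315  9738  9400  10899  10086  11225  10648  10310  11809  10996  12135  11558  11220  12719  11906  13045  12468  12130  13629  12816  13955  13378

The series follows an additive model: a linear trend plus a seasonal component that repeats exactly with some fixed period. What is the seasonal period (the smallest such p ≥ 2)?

5

First differences y_{t+1} − y_t: -813, 1139, -577, -338, 1499, -813, 1139, -577, -338, 1499, -813, 1139, …
The difference pattern repeats every 5 terms and not for any smaller step, so p = 5.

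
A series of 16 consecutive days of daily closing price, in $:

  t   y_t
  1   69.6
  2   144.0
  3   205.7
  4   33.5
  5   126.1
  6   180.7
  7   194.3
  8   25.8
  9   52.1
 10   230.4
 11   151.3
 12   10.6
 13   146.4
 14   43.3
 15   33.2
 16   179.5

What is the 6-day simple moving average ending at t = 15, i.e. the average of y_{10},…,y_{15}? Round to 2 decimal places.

102.53

Sum of periods 10–15: 230.4 + 151.3 + 10.6 + 146.4 + 43.3 + 33.2 = 615.2
Divide by 6: 615.2 / 6 = 102.53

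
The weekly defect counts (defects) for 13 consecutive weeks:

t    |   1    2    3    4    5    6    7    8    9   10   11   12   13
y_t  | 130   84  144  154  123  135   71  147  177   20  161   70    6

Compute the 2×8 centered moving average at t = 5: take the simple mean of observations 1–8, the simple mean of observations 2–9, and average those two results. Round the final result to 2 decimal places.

Sum over 1–8: 130 + 84 + 144 + 154 + 123 + 135 + 71 + 147 = 988
Sum over 2–9: 84 + 144 + 154 + 123 + 135 + 71 + 147 + 177 = 1035
CMA at t=5 = (988 + 1035) / (2·8) = 2023 / 16 = 126.44

126.44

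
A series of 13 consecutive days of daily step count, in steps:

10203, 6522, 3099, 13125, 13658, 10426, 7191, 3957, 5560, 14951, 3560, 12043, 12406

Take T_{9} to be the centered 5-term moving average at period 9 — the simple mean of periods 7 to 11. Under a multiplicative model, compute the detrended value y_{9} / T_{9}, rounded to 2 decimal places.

Trend T_9 = (7191 + 3957 + 5560 + 14951 + 3560) / 5 = 35219/5 = 7043.8000
Ratio to trend: 5560 / 7043.8000 = 0.79

0.79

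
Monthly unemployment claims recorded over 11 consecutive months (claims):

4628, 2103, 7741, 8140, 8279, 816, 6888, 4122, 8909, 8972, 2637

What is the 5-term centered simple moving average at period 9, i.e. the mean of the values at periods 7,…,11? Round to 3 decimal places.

Sum of periods 7–11: 6888 + 4122 + 8909 + 8972 + 2637 = 31528
Divide by 5: 31528 / 5 = 6305.600

6305.600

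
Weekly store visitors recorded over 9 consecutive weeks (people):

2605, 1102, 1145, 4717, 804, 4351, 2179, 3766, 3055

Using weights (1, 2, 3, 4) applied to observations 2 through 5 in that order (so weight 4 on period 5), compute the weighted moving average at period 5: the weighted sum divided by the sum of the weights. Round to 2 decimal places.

2075.90

Weighted sum: 1·1102 + 2·1145 + 3·4717 + 4·804 = 1102 + 2290 + 14151 + 3216 = 20759
Weight total: 1 + 2 + 3 + 4 = 10
WMA = 20759 / 10 = 2075.90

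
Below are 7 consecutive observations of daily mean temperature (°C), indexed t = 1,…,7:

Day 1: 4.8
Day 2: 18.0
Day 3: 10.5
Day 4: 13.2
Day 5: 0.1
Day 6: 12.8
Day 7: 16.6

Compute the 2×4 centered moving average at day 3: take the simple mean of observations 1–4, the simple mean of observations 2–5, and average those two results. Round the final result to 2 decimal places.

Sum over 1–4: 4.8 + 18.0 + 10.5 + 13.2 = 46.5
Sum over 2–5: 18.0 + 10.5 + 13.2 + 0.1 = 41.8
CMA at t=3 = (46.5 + 41.8) / (2·4) = 88.3 / 8 = 11.04

11.04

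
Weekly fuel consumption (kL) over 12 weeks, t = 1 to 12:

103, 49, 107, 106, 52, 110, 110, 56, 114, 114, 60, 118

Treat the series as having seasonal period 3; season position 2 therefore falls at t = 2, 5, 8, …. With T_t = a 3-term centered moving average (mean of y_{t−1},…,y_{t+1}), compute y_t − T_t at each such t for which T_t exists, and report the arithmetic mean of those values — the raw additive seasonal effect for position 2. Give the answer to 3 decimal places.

Season position 2 occurs at t = 2, 5, 8, 11 (where T_t is defined).
t=2: T_2 = 86.33333; y_2 − T_2 = 49 − 86.33333 = -37.33333
t=5: T_5 = 89.33333; y_5 − T_5 = 52 − 89.33333 = -37.33333
t=8: T_8 = 93.33333; y_8 − T_8 = 56 − 93.33333 = -37.33333
t=11: T_11 = 97.33333; y_11 − T_11 = 60 − 97.33333 = -37.33333
Mean deviation: (-37.33333 + -37.33333 + -37.33333 + -37.33333) / 4 = -37.333

-37.333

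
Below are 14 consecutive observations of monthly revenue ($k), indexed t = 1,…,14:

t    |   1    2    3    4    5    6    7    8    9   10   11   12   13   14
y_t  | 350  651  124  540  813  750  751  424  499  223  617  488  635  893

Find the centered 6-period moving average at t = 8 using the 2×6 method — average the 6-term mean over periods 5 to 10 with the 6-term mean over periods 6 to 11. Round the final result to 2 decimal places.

560.33

Sum over 5–10: 813 + 750 + 751 + 424 + 499 + 223 = 3460
Sum over 6–11: 750 + 751 + 424 + 499 + 223 + 617 = 3264
CMA at t=8 = (3460 + 3264) / (2·6) = 6724 / 12 = 560.33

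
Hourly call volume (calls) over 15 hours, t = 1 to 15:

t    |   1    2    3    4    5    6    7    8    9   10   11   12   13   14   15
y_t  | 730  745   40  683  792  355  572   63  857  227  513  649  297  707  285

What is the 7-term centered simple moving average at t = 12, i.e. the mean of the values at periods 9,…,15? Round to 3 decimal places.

Sum of periods 9–15: 857 + 227 + 513 + 649 + 297 + 707 + 285 = 3535
Divide by 7: 3535 / 7 = 505.000

505.000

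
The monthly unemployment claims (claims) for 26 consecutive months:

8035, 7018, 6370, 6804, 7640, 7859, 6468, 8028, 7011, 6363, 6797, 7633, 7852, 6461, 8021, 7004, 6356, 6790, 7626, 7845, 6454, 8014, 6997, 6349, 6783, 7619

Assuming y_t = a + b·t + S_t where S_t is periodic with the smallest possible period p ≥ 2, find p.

First differences y_{t+1} − y_t: -1017, -648, 434, 836, 219, -1391, 1560, -1017, -648, 434, 836, 219, -1391, 1560, -1017, -648, …
The difference pattern repeats every 7 terms and not for any smaller step, so p = 7.

7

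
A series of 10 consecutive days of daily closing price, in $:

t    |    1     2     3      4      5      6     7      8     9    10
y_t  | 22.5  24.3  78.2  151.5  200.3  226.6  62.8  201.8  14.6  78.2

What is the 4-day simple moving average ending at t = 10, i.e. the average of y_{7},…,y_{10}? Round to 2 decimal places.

Sum of periods 7–10: 62.8 + 201.8 + 14.6 + 78.2 = 357.4
Divide by 4: 357.4 / 4 = 89.35

89.35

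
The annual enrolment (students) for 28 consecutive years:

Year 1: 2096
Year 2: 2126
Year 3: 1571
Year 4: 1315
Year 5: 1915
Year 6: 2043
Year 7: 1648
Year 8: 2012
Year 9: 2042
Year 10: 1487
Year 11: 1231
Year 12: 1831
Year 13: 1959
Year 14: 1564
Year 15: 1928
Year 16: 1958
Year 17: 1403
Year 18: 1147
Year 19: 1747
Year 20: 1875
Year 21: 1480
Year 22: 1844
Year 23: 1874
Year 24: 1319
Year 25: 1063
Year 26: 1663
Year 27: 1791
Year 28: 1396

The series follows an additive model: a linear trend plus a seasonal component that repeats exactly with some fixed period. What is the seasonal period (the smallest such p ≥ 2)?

First differences y_{t+1} − y_t: 30, -555, -256, 600, 128, -395, 364, 30, -555, -256, 600, 128, -395, 364, 30, -555, …
The difference pattern repeats every 7 terms and not for any smaller step, so p = 7.

7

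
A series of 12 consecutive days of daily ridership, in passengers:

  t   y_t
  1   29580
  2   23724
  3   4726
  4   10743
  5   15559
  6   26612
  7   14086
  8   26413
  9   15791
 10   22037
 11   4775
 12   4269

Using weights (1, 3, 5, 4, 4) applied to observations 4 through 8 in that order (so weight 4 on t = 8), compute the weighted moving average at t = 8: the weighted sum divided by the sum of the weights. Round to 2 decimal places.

Weighted sum: 1·10743 + 3·15559 + 5·26612 + 4·14086 + 4·26413 = 10743 + 46677 + 133060 + 56344 + 105652 = 352476
Weight total: 1 + 3 + 5 + 4 + 4 = 17
WMA = 352476 / 17 = 20733.88

20733.88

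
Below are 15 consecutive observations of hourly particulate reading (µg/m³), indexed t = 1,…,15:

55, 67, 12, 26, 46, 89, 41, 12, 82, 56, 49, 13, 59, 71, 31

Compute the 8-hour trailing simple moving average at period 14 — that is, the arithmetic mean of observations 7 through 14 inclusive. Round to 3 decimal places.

47.875

Sum of periods 7–14: 41 + 12 + 82 + 56 + 49 + 13 + 59 + 71 = 383
Divide by 8: 383 / 8 = 47.875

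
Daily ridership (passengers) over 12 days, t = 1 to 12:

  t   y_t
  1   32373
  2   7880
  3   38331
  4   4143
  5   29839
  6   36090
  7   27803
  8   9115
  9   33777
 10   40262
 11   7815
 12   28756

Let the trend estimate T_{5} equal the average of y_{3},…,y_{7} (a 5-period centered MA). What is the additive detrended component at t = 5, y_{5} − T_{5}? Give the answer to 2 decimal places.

Trend T_5 = (38331 + 4143 + 29839 + 36090 + 27803) / 5 = 136206/5 = 27241.2000
Detrended value: 29839 − 27241.2000 = 2597.80

2597.80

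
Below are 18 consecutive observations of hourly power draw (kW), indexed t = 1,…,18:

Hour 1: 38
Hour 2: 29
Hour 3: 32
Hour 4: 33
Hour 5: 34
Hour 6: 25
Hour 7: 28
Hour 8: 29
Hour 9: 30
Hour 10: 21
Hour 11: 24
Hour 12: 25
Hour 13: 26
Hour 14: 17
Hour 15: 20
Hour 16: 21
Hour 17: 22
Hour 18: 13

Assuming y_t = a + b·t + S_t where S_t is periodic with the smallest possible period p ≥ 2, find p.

First differences y_{t+1} − y_t: -9, 3, 1, 1, -9, 3, 1, 1, -9, 3, …
The difference pattern repeats every 4 terms and not for any smaller step, so p = 4.

4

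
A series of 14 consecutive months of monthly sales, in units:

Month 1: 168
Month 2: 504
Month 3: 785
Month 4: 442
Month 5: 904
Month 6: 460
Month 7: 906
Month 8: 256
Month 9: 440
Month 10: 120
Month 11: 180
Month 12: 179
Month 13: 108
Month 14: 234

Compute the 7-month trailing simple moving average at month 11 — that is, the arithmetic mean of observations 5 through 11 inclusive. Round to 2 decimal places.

466.57

Sum of periods 5–11: 904 + 460 + 906 + 256 + 440 + 120 + 180 = 3266
Divide by 7: 3266 / 7 = 466.57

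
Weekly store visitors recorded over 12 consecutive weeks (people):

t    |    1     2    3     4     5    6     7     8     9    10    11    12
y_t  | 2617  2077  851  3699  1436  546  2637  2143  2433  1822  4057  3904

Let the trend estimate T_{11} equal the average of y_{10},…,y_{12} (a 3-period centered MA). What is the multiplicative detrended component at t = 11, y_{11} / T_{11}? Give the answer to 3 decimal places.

Trend T_11 = (1822 + 4057 + 3904) / 3 = 9783/3 = 3261.00000
Ratio to trend: 4057 / 3261.00000 = 1.244

1.244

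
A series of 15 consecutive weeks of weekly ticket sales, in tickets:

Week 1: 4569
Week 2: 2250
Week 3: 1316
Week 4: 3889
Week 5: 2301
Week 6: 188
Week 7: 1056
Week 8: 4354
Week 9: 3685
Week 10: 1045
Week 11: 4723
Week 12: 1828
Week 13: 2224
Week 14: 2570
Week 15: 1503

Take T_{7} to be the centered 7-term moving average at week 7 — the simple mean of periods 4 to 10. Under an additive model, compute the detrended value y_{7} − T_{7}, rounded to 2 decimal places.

Trend T_7 = (3889 + 2301 + 188 + 1056 + 4354 + 3685 + 1045) / 7 = 16518/7 = 2359.7143
Detrended value: 1056 − 2359.7143 = -1303.71

-1303.71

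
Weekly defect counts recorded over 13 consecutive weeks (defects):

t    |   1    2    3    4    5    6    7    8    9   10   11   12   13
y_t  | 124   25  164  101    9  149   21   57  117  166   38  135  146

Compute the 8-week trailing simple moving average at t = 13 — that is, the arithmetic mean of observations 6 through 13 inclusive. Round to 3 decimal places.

103.625

Sum of periods 6–13: 149 + 21 + 57 + 117 + 166 + 38 + 135 + 146 = 829
Divide by 8: 829 / 8 = 103.625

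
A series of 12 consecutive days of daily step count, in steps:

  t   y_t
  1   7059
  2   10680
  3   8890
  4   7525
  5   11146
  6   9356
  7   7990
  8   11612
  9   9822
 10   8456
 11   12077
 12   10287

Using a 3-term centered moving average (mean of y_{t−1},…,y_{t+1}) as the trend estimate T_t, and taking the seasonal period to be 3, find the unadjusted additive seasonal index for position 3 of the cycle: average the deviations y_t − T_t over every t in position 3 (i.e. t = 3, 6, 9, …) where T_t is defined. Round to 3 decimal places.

Season position 3 occurs at t = 3, 6, 9 (where T_t is defined).
t=3: T_3 = 9031.66667; y_3 − T_3 = 8890 − 9031.66667 = -141.66667
t=6: T_6 = 9497.33333; y_6 − T_6 = 9356 − 9497.33333 = -141.33333
t=9: T_9 = 9963.33333; y_9 − T_9 = 9822 − 9963.33333 = -141.33333
Mean deviation: (-141.66667 + -141.33333 + -141.33333) / 3 = -141.444

-141.444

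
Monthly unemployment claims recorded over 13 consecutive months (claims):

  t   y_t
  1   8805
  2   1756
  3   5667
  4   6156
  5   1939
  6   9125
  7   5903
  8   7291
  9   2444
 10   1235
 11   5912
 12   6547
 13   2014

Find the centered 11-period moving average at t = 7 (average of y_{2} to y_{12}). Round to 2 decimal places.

Sum of periods 2–12: 1756 + 5667 + 6156 + 1939 + 9125 + 5903 + 7291 + 2444 + 1235 + 5912 + 6547 = 53975
Divide by 11: 53975 / 11 = 4906.82

4906.82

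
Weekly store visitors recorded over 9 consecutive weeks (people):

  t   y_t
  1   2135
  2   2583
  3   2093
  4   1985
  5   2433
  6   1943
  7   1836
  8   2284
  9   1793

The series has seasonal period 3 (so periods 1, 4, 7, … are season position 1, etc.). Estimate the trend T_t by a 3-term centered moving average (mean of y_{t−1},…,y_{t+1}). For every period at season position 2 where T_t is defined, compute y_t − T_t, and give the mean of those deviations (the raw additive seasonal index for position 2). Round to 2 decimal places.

312.78

Season position 2 occurs at t = 2, 5, 8 (where T_t is defined).
t=2: T_2 = 2270.3333; y_2 − T_2 = 2583 − 2270.3333 = 312.6667
t=5: T_5 = 2120.3333; y_5 − T_5 = 2433 − 2120.3333 = 312.6667
t=8: T_8 = 1971.0000; y_8 − T_8 = 2284 − 1971.0000 = 313.0000
Mean deviation: (312.6667 + 312.6667 + 313.0000) / 3 = 312.78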